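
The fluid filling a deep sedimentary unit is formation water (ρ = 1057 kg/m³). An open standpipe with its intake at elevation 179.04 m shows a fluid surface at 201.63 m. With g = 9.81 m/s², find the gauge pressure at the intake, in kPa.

Pressure head ψ = h − z = 201.63 − 179.04 = 22.59 m.
P = ρgψ = 1057 × 9.81 × 22.59 = 234240 Pa ≈ 234 kPa.

P ≈ 234 kPa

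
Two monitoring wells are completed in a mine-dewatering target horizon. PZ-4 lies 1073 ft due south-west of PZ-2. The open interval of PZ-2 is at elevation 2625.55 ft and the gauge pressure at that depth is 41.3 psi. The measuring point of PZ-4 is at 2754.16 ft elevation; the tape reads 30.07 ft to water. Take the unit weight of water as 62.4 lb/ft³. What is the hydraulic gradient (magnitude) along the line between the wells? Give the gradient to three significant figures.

i ≈ 0.00301

Pressure head at PZ-2: ψ = 144·P/γ = 144 × 41.3 / 62.4 = 95.31 ft.
Total head at PZ-2: h = z + ψ = 2625.55 + 95.31 = 2720.86 ft.
Total head at PZ-4: h = 2754.16 − 30.07 = 2724.09 ft.
Head difference: h(PZ-2) − h(PZ-4) = 2720.86 − 2724.09 = -3.23 ft.
Hydraulic gradient: i = |Δh| / L = 3.23 / 1073 = 0.00301.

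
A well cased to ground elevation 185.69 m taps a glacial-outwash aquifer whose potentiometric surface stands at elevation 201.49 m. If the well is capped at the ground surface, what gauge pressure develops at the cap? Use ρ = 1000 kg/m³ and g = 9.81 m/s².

Head above the cap: Δh = 201.49 − 185.69 = 15.80 m.
P = ρgΔh = 1000 × 9.81 × 15.80 = 154998 Pa ≈ 155 kPa.

P ≈ 155 kPa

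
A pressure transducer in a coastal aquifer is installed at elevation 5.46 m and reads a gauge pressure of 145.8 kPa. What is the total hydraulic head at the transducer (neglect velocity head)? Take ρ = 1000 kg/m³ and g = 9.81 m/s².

h ≈ 20.32 m

ψ = P/(ρg) = 145.8×1000 / (1000 × 9.81) = 14.86 m.
h = z + ψ = 5.46 + 14.86 = 20.32 m.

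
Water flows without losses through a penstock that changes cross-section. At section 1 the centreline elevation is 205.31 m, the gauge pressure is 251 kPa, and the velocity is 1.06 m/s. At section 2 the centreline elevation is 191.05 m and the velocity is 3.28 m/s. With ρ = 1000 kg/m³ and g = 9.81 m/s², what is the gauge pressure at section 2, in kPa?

Pressure head at 1: ψ₁ = P₁/(ρg) = 251×1000 / (1000 × 9.81) = 25.59 m.
Velocity heads: v₁²/2g = 1.06²/19.62 = 0.057 m; v₂²/2g = 3.28²/19.62 = 0.548 m.
Total head H = z₁ + ψ₁ + v₁²/2g = 205.31 + 25.59 + 0.057 = 230.96 m.
ψ₂ = H − z₂ − v₂²/2g = 230.96 − 191.05 − 0.548 = 39.36 m.
P₂ = ρgψ₂ = 1000 × 9.81 × 39.36 ≈ 386 kPa.

P₂ ≈ 386 kPa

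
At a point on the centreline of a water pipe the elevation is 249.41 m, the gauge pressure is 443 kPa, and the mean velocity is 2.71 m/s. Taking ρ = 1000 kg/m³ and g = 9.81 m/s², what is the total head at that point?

Pressure head ψ = P/(ρg) = 443×1000 / (1000 × 9.81) = 45.16 m.
Velocity head = v²/(2g) = 2.71² / (2 × 9.81) = 0.374 m.
h = z + ψ + v²/(2g) = 249.41 + 45.16 + 0.374 = 294.94 m.

h ≈ 294.94 m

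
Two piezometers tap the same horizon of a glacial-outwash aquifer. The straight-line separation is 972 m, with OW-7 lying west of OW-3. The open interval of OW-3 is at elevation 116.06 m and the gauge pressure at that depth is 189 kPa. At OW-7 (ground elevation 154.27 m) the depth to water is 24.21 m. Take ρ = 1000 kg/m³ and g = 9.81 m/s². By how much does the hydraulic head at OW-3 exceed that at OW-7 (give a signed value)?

Pressure head at OW-3: ψ = P/(ρg) = 189×1000 / (1000 × 9.81) = 19.27 m.
Total head at OW-3: h = z + ψ = 116.06 + 19.27 = 135.33 m.
Total head at OW-7: h = 154.27 − 24.21 = 130.06 m.
Head difference: h(OW-3) − h(OW-7) = 135.33 − 130.06 = 5.27 m.

Δh ≈ 5.27 m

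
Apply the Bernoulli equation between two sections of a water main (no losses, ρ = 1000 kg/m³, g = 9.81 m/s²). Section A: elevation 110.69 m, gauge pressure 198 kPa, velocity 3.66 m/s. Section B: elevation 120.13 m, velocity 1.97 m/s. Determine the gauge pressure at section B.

P₂ ≈ 110 kPa

Pressure head at A: ψ₁ = P₁/(ρg) = 198×1000 / (1000 × 9.81) = 20.18 m.
Velocity heads: v₁²/2g = 3.66²/19.62 = 0.683 m; v₂²/2g = 1.97²/19.62 = 0.198 m.
Total head H = z₁ + ψ₁ + v₁²/2g = 110.69 + 20.18 + 0.683 = 131.55 m.
ψ₂ = H − z₂ − v₂²/2g = 131.55 − 120.13 − 0.198 = 11.22 m.
P₂ = ρgψ₂ = 1000 × 9.81 × 11.22 ≈ 110 kPa.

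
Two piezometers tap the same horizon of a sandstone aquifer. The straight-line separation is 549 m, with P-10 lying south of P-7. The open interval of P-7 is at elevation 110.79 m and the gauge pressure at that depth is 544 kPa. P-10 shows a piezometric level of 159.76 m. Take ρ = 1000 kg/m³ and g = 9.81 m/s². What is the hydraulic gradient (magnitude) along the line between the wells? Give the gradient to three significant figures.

i ≈ 0.0118

Pressure head at P-7: ψ = P/(ρg) = 544×1000 / (1000 × 9.81) = 55.45 m.
Total head at P-7: h = z + ψ = 110.79 + 55.45 = 166.24 m.
Total head at P-10: h = 159.76 m (water level in the piezometer is the total head).
Head difference: h(P-7) − h(P-10) = 166.24 − 159.76 = 6.48 m.
Hydraulic gradient: i = |Δh| / L = 6.48 / 549 = 0.0118.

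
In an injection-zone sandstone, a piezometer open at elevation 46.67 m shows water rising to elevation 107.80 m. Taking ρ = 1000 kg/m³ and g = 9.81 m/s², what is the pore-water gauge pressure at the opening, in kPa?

Pressure head ψ = h − z = 107.80 − 46.67 = 61.13 m.
P = ρgψ = 1000 × 9.81 × 61.13 = 599685 Pa ≈ 600 kPa.

P ≈ 600 kPa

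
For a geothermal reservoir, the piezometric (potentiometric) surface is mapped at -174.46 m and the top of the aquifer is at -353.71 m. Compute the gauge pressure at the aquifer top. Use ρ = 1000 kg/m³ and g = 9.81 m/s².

Pressure head at the aquifer top: ψ = h − z = -174.46 − (-353.71) = 179.25 m.
P = ρgψ = 1000 × 9.81 × 179.25 = 1758442 Pa ≈ 1760 kPa.

P ≈ 1760 kPa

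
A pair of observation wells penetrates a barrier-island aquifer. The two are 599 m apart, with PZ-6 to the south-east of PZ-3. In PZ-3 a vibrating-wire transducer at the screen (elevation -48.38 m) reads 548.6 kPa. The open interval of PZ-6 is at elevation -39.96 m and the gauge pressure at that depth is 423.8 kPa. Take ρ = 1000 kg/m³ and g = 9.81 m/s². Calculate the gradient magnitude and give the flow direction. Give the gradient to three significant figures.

Pressure head at PZ-3: ψ = P/(ρg) = 548.6×1000 / (1000 × 9.81) = 55.92 m.
Total head at PZ-3: h = z + ψ = -48.38 + 55.92 = 7.54 m.
Pressure head at PZ-6: ψ = P/(ρg) = 423.8×1000 / (1000 × 9.81) = 43.20 m.
Total head at PZ-6: h = z + ψ = -39.96 + 43.20 = 3.24 m.
Head difference: h(PZ-3) − h(PZ-6) = 7.54 − 3.24 = 4.30 m.
Hydraulic gradient: i = |Δh| / L = 4.30 / 599 = 0.00718.
Flow is from higher to lower head: from PZ-3 toward PZ-6, i.e. toward the south-east.

i ≈ 0.00718; groundwater flows toward the south-east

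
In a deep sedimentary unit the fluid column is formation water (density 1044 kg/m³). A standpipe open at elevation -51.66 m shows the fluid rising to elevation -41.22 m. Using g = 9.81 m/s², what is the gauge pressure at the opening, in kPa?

P ≈ 107 kPa

Pressure head ψ = h − z = -41.22 − (-51.66) = 10.44 m.
P = ρgψ = 1044 × 9.81 × 10.44 = 106923 Pa ≈ 107 kPa.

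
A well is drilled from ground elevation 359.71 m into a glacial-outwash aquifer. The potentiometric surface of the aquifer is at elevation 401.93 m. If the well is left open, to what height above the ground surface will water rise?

Water rises to the potentiometric surface, so the rise above ground = 401.93 − 359.71 = 42.22 m.

≈ 42.22 m above ground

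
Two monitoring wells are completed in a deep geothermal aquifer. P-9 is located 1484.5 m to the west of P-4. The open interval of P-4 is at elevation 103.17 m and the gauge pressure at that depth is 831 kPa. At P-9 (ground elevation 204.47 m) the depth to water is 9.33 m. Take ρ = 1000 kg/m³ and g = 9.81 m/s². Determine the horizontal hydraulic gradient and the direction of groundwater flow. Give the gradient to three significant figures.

Pressure head at P-4: ψ = P/(ρg) = 831×1000 / (1000 × 9.81) = 84.71 m.
Total head at P-4: h = z + ψ = 103.17 + 84.71 = 187.88 m.
Total head at P-9: h = 204.47 − 9.33 = 195.14 m.
Head difference: h(P-4) − h(P-9) = 187.88 − 195.14 = -7.26 m.
Hydraulic gradient: i = |Δh| / L = 7.26 / 1484.5 = 0.00489.
Flow is from higher to lower head: from P-9 toward P-4, i.e. toward the east.

i ≈ 0.00489; groundwater flows toward the east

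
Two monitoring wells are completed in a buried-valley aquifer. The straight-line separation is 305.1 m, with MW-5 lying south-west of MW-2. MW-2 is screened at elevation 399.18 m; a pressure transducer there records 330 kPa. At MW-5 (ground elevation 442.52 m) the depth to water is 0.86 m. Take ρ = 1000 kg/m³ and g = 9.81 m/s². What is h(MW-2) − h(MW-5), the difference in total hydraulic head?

Δh ≈ -8.84 m

Pressure head at MW-2: ψ = P/(ρg) = 330×1000 / (1000 × 9.81) = 33.64 m.
Total head at MW-2: h = z + ψ = 399.18 + 33.64 = 432.82 m.
Total head at MW-5: h = 442.52 − 0.86 = 441.66 m.
Head difference: h(MW-2) − h(MW-5) = 432.82 − 441.66 = -8.84 m.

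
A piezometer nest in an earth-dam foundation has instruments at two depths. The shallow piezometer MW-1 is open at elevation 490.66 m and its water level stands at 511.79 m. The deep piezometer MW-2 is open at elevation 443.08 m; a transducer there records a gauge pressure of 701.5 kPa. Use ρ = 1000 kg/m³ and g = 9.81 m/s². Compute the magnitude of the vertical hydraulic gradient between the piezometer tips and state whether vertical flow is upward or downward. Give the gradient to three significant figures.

|i_v| ≈ 0.0588; vertical flow is upward

Total head at MW-1: h = 511.79 m (water level in the standpipe).
Pressure head at MW-2: ψ = P/(ρg) = 701.5×1000 / (1000 × 9.81) = 71.51 m.
Total head at MW-2: h = z + ψ = 443.08 + 71.51 = 514.59 m.
Δh = h(MW-1) − h(MW-2) = 511.79 − 514.59 = -2.80 m.
Vertical separation Δz = 490.66 − 443.08 = 47.58 m.
|i_v| = |Δh| / Δz = 2.80 / 47.58 = 0.0588.
Head is higher in the deep piezometer, so vertical flow is upward (discharge condition).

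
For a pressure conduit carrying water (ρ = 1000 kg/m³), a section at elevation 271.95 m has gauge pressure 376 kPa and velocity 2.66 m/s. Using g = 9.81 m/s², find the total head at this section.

Pressure head ψ = P/(ρg) = 376×1000 / (1000 × 9.81) = 38.33 m.
Velocity head = v²/(2g) = 2.66² / (2 × 9.81) = 0.361 m.
h = z + ψ + v²/(2g) = 271.95 + 38.33 + 0.361 = 310.64 m.

h ≈ 310.64 m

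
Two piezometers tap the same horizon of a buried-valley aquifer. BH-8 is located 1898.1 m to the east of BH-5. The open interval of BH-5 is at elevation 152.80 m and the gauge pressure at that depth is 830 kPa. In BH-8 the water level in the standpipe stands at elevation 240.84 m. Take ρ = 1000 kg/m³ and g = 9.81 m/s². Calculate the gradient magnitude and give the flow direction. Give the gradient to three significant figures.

i ≈ 0.00181; groundwater flows toward the west

Pressure head at BH-5: ψ = P/(ρg) = 830×1000 / (1000 × 9.81) = 84.61 m.
Total head at BH-5: h = z + ψ = 152.80 + 84.61 = 237.41 m.
Total head at BH-8: h = 240.84 m (water level in the piezometer is the total head).
Head difference: h(BH-5) − h(BH-8) = 237.41 − 240.84 = -3.43 m.
Hydraulic gradient: i = |Δh| / L = 3.43 / 1898.1 = 0.00181.
Flow is from higher to lower head: from BH-8 toward BH-5, i.e. toward the west.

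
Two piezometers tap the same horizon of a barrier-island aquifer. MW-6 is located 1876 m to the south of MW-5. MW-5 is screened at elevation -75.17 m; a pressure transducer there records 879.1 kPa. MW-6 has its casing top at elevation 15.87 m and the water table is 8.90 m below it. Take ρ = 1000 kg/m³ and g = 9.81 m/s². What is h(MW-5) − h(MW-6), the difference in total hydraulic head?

Pressure head at MW-5: ψ = P/(ρg) = 879.1×1000 / (1000 × 9.81) = 89.61 m.
Total head at MW-5: h = z + ψ = -75.17 + 89.61 = 14.44 m.
Total head at MW-6: h = 15.87 − 8.90 = 6.97 m.
Head difference: h(MW-5) − h(MW-6) = 14.44 − 6.97 = 7.47 m.

Δh ≈ 7.47 m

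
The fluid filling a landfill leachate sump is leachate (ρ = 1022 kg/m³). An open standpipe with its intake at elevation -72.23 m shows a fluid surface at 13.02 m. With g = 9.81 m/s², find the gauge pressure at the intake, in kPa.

Pressure head ψ = h − z = 13.02 − (-72.23) = 85.25 m.
P = ρgψ = 1022 × 9.81 × 85.25 = 854701 Pa ≈ 855 kPa.

P ≈ 855 kPa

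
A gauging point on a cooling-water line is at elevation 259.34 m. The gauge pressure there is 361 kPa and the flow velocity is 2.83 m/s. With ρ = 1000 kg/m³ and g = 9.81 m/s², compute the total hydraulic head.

Pressure head ψ = P/(ρg) = 361×1000 / (1000 × 9.81) = 36.80 m.
Velocity head = v²/(2g) = 2.83² / (2 × 9.81) = 0.408 m.
h = z + ψ + v²/(2g) = 259.34 + 36.80 + 0.408 = 296.55 m.

h ≈ 296.55 m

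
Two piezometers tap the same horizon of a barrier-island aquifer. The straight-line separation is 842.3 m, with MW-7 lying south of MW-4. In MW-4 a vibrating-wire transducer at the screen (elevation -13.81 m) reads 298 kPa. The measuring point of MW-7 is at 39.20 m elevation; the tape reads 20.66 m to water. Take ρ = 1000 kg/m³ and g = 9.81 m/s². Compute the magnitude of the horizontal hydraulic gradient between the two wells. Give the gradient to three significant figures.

Pressure head at MW-4: ψ = P/(ρg) = 298×1000 / (1000 × 9.81) = 30.38 m.
Total head at MW-4: h = z + ψ = -13.81 + 30.38 = 16.57 m.
Total head at MW-7: h = 39.20 − 20.66 = 18.54 m.
Head difference: h(MW-4) − h(MW-7) = 16.57 − 18.54 = -1.97 m.
Hydraulic gradient: i = |Δh| / L = 1.97 / 842.3 = 0.00234.

i ≈ 0.00234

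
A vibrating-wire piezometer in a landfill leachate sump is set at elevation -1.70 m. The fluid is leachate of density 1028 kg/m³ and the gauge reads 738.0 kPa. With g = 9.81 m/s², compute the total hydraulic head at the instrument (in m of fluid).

h ≈ 71.48 m

ψ = P/(ρg) = 738.0×1000 / (1028 × 9.81) = 73.18 m.
h = z + ψ = -1.70 + 73.18 = 71.48 m.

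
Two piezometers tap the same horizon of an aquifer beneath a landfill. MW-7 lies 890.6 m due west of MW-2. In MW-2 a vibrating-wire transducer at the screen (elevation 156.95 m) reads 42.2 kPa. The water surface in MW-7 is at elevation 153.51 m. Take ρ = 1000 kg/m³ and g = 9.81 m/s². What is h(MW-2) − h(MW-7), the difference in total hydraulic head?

Δh ≈ 7.74 m

Pressure head at MW-2: ψ = P/(ρg) = 42.2×1000 / (1000 × 9.81) = 4.30 m.
Total head at MW-2: h = z + ψ = 156.95 + 4.30 = 161.25 m.
Total head at MW-7: h = 153.51 m (water level in the piezometer is the total head).
Head difference: h(MW-2) − h(MW-7) = 161.25 − 153.51 = 7.74 m.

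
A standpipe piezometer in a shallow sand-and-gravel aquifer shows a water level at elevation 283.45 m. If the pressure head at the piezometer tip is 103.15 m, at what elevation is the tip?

z = h − ψ = 283.45 − 103.15 = 180.30 m.

z ≈ 180.30 m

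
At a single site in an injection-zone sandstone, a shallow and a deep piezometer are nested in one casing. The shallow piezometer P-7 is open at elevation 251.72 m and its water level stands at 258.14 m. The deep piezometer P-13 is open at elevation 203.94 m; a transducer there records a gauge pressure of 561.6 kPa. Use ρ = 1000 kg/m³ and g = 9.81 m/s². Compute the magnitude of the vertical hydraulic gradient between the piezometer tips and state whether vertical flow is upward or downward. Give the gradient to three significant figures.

Total head at P-7: h = 258.14 m (water level in the standpipe).
Pressure head at P-13: ψ = P/(ρg) = 561.6×1000 / (1000 × 9.81) = 57.25 m.
Total head at P-13: h = z + ψ = 203.94 + 57.25 = 261.19 m.
Δh = h(P-7) − h(P-13) = 258.14 − 261.19 = -3.05 m.
Vertical separation Δz = 251.72 − 203.94 = 47.78 m.
|i_v| = |Δh| / Δz = 3.05 / 47.78 = 0.0638.
Head is higher in the deep piezometer, so vertical flow is upward (discharge condition).

|i_v| ≈ 0.0638; vertical flow is upward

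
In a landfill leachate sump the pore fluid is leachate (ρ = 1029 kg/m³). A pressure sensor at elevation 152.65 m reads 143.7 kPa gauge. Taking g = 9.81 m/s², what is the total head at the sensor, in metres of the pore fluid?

h ≈ 166.89 m

ψ = P/(ρg) = 143.7×1000 / (1029 × 9.81) = 14.24 m.
h = z + ψ = 152.65 + 14.24 = 166.89 m.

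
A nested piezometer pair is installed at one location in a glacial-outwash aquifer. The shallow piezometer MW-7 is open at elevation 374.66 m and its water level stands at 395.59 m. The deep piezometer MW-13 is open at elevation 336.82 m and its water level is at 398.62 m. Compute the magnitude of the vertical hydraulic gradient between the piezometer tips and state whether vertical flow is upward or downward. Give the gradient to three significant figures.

|i_v| ≈ 0.0801; vertical flow is upward

Total head at MW-7: h = 395.59 m (water level in the standpipe).
Total head at MW-13: h = 398.62 m.
Δh = h(MW-7) − h(MW-13) = 395.59 − 398.62 = -3.03 m.
Vertical separation Δz = 374.66 − 336.82 = 37.84 m.
|i_v| = |Δh| / Δz = 3.03 / 37.84 = 0.0801.
Head is higher in the deep piezometer, so vertical flow is upward (discharge condition).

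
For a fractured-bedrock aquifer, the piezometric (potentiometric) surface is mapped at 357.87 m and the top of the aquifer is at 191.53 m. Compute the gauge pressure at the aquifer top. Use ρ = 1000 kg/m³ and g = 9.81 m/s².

Pressure head at the aquifer top: ψ = h − z = 357.87 − 191.53 = 166.34 m.
P = ρgψ = 1000 × 9.81 × 166.34 = 1631795 Pa ≈ 1630 kPa.

P ≈ 1630 kPa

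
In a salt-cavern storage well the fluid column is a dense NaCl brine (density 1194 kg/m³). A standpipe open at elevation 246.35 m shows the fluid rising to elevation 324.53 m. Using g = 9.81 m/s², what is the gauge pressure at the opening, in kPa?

Pressure head ψ = h − z = 324.53 − 246.35 = 78.18 m.
P = ρgψ = 1194 × 9.81 × 78.18 = 915733 Pa ≈ 916 kPa.

P ≈ 916 kPa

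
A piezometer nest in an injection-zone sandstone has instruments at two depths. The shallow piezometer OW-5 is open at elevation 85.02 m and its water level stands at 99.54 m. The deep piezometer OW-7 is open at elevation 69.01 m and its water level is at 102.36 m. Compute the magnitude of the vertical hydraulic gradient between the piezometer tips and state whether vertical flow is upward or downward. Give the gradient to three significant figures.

|i_v| ≈ 0.176; vertical flow is upward

Total head at OW-5: h = 99.54 m (water level in the standpipe).
Total head at OW-7: h = 102.36 m.
Δh = h(OW-5) − h(OW-7) = 99.54 − 102.36 = -2.82 m.
Vertical separation Δz = 85.02 − 69.01 = 16.01 m.
|i_v| = |Δh| / Δz = 2.82 / 16.01 = 0.176.
Head is higher in the deep piezometer, so vertical flow is upward (discharge condition).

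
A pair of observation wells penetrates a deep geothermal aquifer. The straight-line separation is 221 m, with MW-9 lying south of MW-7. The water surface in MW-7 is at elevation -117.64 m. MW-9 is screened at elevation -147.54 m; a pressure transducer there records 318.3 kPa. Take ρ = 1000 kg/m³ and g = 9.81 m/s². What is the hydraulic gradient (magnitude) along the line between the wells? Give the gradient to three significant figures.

i ≈ 0.0115

Total head at MW-7: h = -117.64 m (water level in the piezometer is the total head).
Pressure head at MW-9: ψ = P/(ρg) = 318.3×1000 / (1000 × 9.81) = 32.45 m.
Total head at MW-9: h = z + ψ = -147.54 + 32.45 = -115.09 m.
Head difference: h(MW-7) − h(MW-9) = -117.64 − (-115.09) = -2.55 m.
Hydraulic gradient: i = |Δh| / L = 2.55 / 221 = 0.0115.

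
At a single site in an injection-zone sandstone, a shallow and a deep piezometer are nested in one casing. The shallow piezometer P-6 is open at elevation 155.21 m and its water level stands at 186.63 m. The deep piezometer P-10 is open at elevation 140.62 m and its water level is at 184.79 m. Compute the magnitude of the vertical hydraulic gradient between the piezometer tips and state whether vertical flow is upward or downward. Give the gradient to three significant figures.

Total head at P-6: h = 186.63 m (water level in the standpipe).
Total head at P-10: h = 184.79 m.
Δh = h(P-6) − h(P-10) = 186.63 − 184.79 = 1.84 m.
Vertical separation Δz = 155.21 − 140.62 = 14.59 m.
|i_v| = |Δh| / Δz = 1.84 / 14.59 = 0.126.
Head is higher in the shallow piezometer, so vertical flow is downward (recharge condition).

|i_v| ≈ 0.126; vertical flow is downward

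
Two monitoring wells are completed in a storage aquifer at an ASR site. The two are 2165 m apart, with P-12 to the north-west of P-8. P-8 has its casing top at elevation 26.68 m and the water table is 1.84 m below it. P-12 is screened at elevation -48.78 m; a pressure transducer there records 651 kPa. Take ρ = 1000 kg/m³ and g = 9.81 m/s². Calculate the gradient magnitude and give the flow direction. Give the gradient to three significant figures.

Total head at P-8: h = 26.68 − 1.84 = 24.84 m.
Pressure head at P-12: ψ = P/(ρg) = 651×1000 / (1000 × 9.81) = 66.36 m.
Total head at P-12: h = z + ψ = -48.78 + 66.36 = 17.58 m.
Head difference: h(P-8) − h(P-12) = 24.84 − 17.58 = 7.26 m.
Hydraulic gradient: i = |Δh| / L = 7.26 / 2165 = 0.00335.
Flow is from higher to lower head: from P-8 toward P-12, i.e. toward the north-west.

i ≈ 0.00335; groundwater flows toward the north-west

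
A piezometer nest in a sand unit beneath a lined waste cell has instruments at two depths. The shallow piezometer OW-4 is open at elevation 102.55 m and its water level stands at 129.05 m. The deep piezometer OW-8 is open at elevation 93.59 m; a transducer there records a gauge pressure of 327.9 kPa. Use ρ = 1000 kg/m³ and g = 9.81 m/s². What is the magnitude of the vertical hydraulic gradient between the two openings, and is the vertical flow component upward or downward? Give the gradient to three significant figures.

|i_v| ≈ 0.227; vertical flow is downward

Total head at OW-4: h = 129.05 m (water level in the standpipe).
Pressure head at OW-8: ψ = P/(ρg) = 327.9×1000 / (1000 × 9.81) = 33.43 m.
Total head at OW-8: h = z + ψ = 93.59 + 33.43 = 127.02 m.
Δh = h(OW-4) − h(OW-8) = 129.05 − 127.02 = 2.03 m.
Vertical separation Δz = 102.55 − 93.59 = 8.96 m.
|i_v| = |Δh| / Δz = 2.03 / 8.96 = 0.227.
Head is higher in the shallow piezometer, so vertical flow is downward (recharge condition).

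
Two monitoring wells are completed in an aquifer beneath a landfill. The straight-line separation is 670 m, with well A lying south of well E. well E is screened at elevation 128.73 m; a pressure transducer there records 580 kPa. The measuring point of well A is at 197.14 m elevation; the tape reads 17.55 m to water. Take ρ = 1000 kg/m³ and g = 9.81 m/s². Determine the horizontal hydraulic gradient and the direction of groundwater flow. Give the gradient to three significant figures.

i ≈ 0.0123; groundwater flows toward the south

Pressure head at well E: ψ = P/(ρg) = 580×1000 / (1000 × 9.81) = 59.12 m.
Total head at well E: h = z + ψ = 128.73 + 59.12 = 187.85 m.
Total head at well A: h = 197.14 − 17.55 = 179.59 m.
Head difference: h(well E) − h(well A) = 187.85 − 179.59 = 8.26 m.
Hydraulic gradient: i = |Δh| / L = 8.26 / 670 = 0.0123.
Flow is from higher to lower head: from well E toward well A, i.e. toward the south.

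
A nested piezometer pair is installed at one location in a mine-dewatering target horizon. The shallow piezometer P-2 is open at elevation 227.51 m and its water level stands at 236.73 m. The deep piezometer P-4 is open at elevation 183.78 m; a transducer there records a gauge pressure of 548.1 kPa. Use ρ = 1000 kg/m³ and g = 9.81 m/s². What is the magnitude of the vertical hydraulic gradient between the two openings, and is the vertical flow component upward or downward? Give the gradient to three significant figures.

Total head at P-2: h = 236.73 m (water level in the standpipe).
Pressure head at P-4: ψ = P/(ρg) = 548.1×1000 / (1000 × 9.81) = 55.87 m.
Total head at P-4: h = z + ψ = 183.78 + 55.87 = 239.65 m.
Δh = h(P-2) − h(P-4) = 236.73 − 239.65 = -2.92 m.
Vertical separation Δz = 227.51 − 183.78 = 43.73 m.
|i_v| = |Δh| / Δz = 2.92 / 43.73 = 0.0668.
Head is higher in the deep piezometer, so vertical flow is upward (discharge condition).

|i_v| ≈ 0.0668; vertical flow is upward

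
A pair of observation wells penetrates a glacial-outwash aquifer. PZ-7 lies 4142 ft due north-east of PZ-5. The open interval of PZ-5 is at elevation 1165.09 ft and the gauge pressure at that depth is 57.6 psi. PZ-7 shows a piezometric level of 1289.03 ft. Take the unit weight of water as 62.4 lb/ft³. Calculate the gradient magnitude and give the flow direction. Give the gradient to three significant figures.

i ≈ 0.00217; groundwater flows toward the north-east

Pressure head at PZ-5: ψ = 144·P/γ = 144 × 57.6 / 62.4 = 132.92 ft.
Total head at PZ-5: h = z + ψ = 1165.09 + 132.92 = 1298.01 ft.
Total head at PZ-7: h = 1289.03 ft (water level in the piezometer is the total head).
Head difference: h(PZ-5) − h(PZ-7) = 1298.01 − 1289.03 = 8.98 ft.
Hydraulic gradient: i = |Δh| / L = 8.98 / 4142 = 0.00217.
Flow is from higher to lower head: from PZ-5 toward PZ-7, i.e. toward the north-east.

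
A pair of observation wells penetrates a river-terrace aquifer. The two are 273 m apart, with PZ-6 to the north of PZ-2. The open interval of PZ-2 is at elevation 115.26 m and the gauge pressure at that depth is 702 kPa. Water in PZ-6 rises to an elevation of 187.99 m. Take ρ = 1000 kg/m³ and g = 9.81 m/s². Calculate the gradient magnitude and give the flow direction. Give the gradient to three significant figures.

Pressure head at PZ-2: ψ = P/(ρg) = 702×1000 / (1000 × 9.81) = 71.56 m.
Total head at PZ-2: h = z + ψ = 115.26 + 71.56 = 186.82 m.
Total head at PZ-6: h = 187.99 m (water level in the piezometer is the total head).
Head difference: h(PZ-2) − h(PZ-6) = 186.82 − 187.99 = -1.17 m.
Hydraulic gradient: i = |Δh| / L = 1.17 / 273 = 0.00429.
Flow is from higher to lower head: from PZ-6 toward PZ-2, i.e. toward the south.

i ≈ 0.00429; groundwater flows toward the south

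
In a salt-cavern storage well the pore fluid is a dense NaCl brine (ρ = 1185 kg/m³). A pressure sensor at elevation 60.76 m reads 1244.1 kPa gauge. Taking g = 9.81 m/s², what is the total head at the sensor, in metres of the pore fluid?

h ≈ 167.78 m

ψ = P/(ρg) = 1244.1×1000 / (1185 × 9.81) = 107.02 m.
h = z + ψ = 60.76 + 107.02 = 167.78 m.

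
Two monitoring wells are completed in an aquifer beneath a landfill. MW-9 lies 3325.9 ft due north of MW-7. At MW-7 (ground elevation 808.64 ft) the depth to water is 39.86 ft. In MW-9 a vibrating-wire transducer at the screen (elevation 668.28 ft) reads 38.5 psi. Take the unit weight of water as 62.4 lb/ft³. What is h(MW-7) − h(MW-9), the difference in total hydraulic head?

Total head at MW-7: h = 808.64 − 39.86 = 768.78 ft.
Pressure head at MW-9: ψ = 144·P/γ = 144 × 38.5 / 62.4 = 88.85 ft.
Total head at MW-9: h = z + ψ = 668.28 + 88.85 = 757.13 ft.
Head difference: h(MW-7) − h(MW-9) = 768.78 − 757.13 = 11.65 ft.

Δh ≈ 11.65 ft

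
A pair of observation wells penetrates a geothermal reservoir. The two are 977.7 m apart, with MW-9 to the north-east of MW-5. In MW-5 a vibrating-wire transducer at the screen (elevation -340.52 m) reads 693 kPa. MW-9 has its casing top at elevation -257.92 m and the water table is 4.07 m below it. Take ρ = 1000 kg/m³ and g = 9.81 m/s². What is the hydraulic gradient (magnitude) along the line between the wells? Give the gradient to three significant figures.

Pressure head at MW-5: ψ = P/(ρg) = 693×1000 / (1000 × 9.81) = 70.64 m.
Total head at MW-5: h = z + ψ = -340.52 + 70.64 = -269.88 m.
Total head at MW-9: h = -257.92 − 4.07 = -261.99 m.
Head difference: h(MW-5) − h(MW-9) = -269.88 − (-261.99) = -7.89 m.
Hydraulic gradient: i = |Δh| / L = 7.89 / 977.7 = 0.00807.

i ≈ 0.00807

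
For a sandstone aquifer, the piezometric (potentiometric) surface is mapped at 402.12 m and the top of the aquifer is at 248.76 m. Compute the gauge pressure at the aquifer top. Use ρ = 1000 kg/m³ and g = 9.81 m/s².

P ≈ 1500 kPa

Pressure head at the aquifer top: ψ = h − z = 402.12 − 248.76 = 153.36 m.
P = ρgψ = 1000 × 9.81 × 153.36 = 1504462 Pa ≈ 1500 kPa.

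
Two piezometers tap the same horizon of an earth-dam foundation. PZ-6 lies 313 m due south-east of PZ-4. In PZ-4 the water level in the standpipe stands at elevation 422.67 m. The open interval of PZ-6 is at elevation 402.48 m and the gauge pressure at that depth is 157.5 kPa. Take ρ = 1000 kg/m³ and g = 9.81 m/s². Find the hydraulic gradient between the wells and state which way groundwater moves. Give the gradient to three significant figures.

Total head at PZ-4: h = 422.67 m (water level in the piezometer is the total head).
Pressure head at PZ-6: ψ = P/(ρg) = 157.5×1000 / (1000 × 9.81) = 16.06 m.
Total head at PZ-6: h = z + ψ = 402.48 + 16.06 = 418.54 m.
Head difference: h(PZ-4) − h(PZ-6) = 422.67 − 418.54 = 4.13 m.
Hydraulic gradient: i = |Δh| / L = 4.13 / 313 = 0.0132.
Flow is from higher to lower head: from PZ-4 toward PZ-6, i.e. toward the south-east.

i ≈ 0.0132; groundwater flows toward the south-east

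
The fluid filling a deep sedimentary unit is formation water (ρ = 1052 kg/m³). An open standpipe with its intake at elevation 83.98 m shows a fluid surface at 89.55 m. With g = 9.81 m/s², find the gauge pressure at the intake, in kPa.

Pressure head ψ = h − z = 89.55 − 83.98 = 5.57 m.
P = ρgψ = 1052 × 9.81 × 5.57 = 57483 Pa ≈ 57.5 kPa.

P ≈ 57.5 kPa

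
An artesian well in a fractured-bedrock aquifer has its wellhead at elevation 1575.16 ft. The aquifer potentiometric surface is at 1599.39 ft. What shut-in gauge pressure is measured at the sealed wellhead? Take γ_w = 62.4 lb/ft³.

P ≈ 10.5 psi

Head above the cap: Δh = 1599.39 − 1575.16 = 24.23 ft.
P = γΔh/144 = 62.4 × 24.23 / 144 = 10.5 psi.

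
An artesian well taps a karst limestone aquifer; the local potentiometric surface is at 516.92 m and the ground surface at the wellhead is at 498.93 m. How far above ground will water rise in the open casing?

Water rises to the potentiometric surface, so the rise above ground = 516.92 − 498.93 = 17.99 m.

≈ 17.99 m above ground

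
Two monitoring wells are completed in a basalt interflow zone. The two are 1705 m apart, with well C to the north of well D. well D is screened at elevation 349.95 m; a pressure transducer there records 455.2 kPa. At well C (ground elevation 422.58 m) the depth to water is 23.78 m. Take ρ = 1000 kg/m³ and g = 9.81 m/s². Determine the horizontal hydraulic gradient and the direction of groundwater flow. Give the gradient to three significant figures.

i ≈ 0.00144; groundwater flows toward the south

Pressure head at well D: ψ = P/(ρg) = 455.2×1000 / (1000 × 9.81) = 46.40 m.
Total head at well D: h = z + ψ = 349.95 + 46.40 = 396.35 m.
Total head at well C: h = 422.58 − 23.78 = 398.80 m.
Head difference: h(well D) − h(well C) = 396.35 − 398.80 = -2.45 m.
Hydraulic gradient: i = |Δh| / L = 2.45 / 1705 = 0.00144.
Flow is from higher to lower head: from well C toward well D, i.e. toward the south.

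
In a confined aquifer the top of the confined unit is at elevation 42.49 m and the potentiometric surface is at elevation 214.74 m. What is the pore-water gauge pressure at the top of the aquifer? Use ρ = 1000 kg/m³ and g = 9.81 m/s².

Pressure head at the aquifer top: ψ = h − z = 214.74 − 42.49 = 172.25 m.
P = ρgψ = 1000 × 9.81 × 172.25 = 1689772 Pa ≈ 1690 kPa.

P ≈ 1690 kPa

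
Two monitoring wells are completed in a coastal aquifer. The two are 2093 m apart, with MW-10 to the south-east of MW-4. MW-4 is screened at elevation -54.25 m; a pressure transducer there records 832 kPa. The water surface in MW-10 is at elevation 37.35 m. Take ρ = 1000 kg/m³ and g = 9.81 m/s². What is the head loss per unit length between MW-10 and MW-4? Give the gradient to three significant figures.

Pressure head at MW-4: ψ = P/(ρg) = 832×1000 / (1000 × 9.81) = 84.81 m.
Total head at MW-4: h = z + ψ = -54.25 + 84.81 = 30.56 m.
Total head at MW-10: h = 37.35 m (water level in the piezometer is the total head).
Head difference: h(MW-4) − h(MW-10) = 30.56 − 37.35 = -6.79 m.
Hydraulic gradient: i = |Δh| / L = 6.79 / 2093 = 0.00324.

i ≈ 0.00324 m/m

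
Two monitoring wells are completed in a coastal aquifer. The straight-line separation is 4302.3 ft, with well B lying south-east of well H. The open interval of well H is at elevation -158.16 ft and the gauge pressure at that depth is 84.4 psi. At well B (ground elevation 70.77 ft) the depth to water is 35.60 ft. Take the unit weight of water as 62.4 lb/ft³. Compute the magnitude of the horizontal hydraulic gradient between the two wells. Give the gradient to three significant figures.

Pressure head at well H: ψ = 144·P/γ = 144 × 84.4 / 62.4 = 194.77 ft.
Total head at well H: h = z + ψ = -158.16 + 194.77 = 36.61 ft.
Total head at well B: h = 70.77 − 35.60 = 35.17 ft.
Head difference: h(well H) − h(well B) = 36.61 − 35.17 = 1.44 ft.
Hydraulic gradient: i = |Δh| / L = 1.44 / 4302.3 = 0.000335.

i ≈ 0.000335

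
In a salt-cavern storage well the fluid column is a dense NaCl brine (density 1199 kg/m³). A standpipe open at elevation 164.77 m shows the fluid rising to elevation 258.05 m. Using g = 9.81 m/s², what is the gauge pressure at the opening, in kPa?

Pressure head ψ = h − z = 258.05 − 164.77 = 93.28 m.
P = ρgψ = 1199 × 9.81 × 93.28 = 1097177 Pa ≈ 1100 kPa.

P ≈ 1100 kPa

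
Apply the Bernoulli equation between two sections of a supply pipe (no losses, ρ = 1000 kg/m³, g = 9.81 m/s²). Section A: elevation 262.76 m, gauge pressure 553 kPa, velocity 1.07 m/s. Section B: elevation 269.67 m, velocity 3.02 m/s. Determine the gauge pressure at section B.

Pressure head at A: ψ₁ = P₁/(ρg) = 553×1000 / (1000 × 9.81) = 56.37 m.
Velocity heads: v₁²/2g = 1.07²/19.62 = 0.058 m; v₂²/2g = 3.02²/19.62 = 0.465 m.
Total head H = z₁ + ψ₁ + v₁²/2g = 262.76 + 56.37 + 0.058 = 319.19 m.
ψ₂ = H − z₂ − v₂²/2g = 319.19 − 269.67 − 0.465 = 49.05 m.
P₂ = ρgψ₂ = 1000 × 9.81 × 49.05 ≈ 481 kPa.

P₂ ≈ 481 kPa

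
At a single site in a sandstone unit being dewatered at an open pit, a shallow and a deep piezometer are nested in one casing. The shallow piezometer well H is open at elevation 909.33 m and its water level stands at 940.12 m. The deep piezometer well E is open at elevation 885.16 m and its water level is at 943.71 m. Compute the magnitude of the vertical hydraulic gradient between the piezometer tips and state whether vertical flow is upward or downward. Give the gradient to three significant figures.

Total head at well H: h = 940.12 m (water level in the standpipe).
Total head at well E: h = 943.71 m.
Δh = h(well H) − h(well E) = 940.12 − 943.71 = -3.59 m.
Vertical separation Δz = 909.33 − 885.16 = 24.17 m.
|i_v| = |Δh| / Δz = 3.59 / 24.17 = 0.149.
Head is higher in the deep piezometer, so vertical flow is upward (discharge condition).

|i_v| ≈ 0.149; vertical flow is upward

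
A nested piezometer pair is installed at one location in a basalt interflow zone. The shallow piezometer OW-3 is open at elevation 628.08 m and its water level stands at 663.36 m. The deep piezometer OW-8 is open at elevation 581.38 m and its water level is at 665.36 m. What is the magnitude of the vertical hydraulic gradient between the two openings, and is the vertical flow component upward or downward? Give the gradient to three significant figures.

Total head at OW-3: h = 663.36 m (water level in the standpipe).
Total head at OW-8: h = 665.36 m.
Δh = h(OW-3) − h(OW-8) = 663.36 − 665.36 = -2.00 m.
Vertical separation Δz = 628.08 − 581.38 = 46.70 m.
|i_v| = |Δh| / Δz = 2.00 / 46.70 = 0.0428.
Head is higher in the deep piezometer, so vertical flow is upward (discharge condition).

|i_v| ≈ 0.0428; vertical flow is upward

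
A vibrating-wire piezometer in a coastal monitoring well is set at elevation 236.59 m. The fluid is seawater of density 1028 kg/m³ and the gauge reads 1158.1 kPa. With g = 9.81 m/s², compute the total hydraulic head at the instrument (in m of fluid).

ψ = P/(ρg) = 1158.1×1000 / (1028 × 9.81) = 114.84 m.
h = z + ψ = 236.59 + 114.84 = 351.43 m.

h ≈ 351.43 m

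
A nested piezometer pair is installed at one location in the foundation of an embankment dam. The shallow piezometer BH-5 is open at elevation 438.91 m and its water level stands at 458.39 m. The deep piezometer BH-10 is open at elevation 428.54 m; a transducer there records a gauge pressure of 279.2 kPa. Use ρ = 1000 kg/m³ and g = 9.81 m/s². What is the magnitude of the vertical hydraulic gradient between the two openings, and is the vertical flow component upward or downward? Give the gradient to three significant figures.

Total head at BH-5: h = 458.39 m (water level in the standpipe).
Pressure head at BH-10: ψ = P/(ρg) = 279.2×1000 / (1000 × 9.81) = 28.46 m.
Total head at BH-10: h = z + ψ = 428.54 + 28.46 = 457.00 m.
Δh = h(BH-5) − h(BH-10) = 458.39 − 457.00 = 1.39 m.
Vertical separation Δz = 438.91 − 428.54 = 10.37 m.
|i_v| = |Δh| / Δz = 1.39 / 10.37 = 0.134.
Head is higher in the shallow piezometer, so vertical flow is downward (recharge condition).

|i_v| ≈ 0.134; vertical flow is downward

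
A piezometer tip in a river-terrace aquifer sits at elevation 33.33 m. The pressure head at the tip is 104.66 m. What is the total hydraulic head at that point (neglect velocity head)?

h = z + ψ = 33.33 + 104.66 = 137.99 m.

h ≈ 137.99 m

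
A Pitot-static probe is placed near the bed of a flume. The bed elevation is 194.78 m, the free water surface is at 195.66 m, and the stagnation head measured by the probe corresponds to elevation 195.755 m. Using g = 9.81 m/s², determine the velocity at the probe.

v ≈ 1.37 m/s

Near the bed, under hydrostatic conditions, the piezometric head (z + ψ) equals the free-surface elevation, 195.66 m.
Velocity head = total − piezometric = 195.755 − 195.66 = 0.095 m.
v = √(2g·h_v) = √(2 × 9.81 × 0.095) = 1.37 m/s.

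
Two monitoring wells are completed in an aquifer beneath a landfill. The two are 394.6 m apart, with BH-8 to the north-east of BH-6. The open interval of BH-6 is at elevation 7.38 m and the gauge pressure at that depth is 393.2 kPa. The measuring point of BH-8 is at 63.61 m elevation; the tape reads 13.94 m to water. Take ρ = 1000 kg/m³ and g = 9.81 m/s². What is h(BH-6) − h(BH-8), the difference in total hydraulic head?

Pressure head at BH-6: ψ = P/(ρg) = 393.2×1000 / (1000 × 9.81) = 40.08 m.
Total head at BH-6: h = z + ψ = 7.38 + 40.08 = 47.46 m.
Total head at BH-8: h = 63.61 − 13.94 = 49.67 m.
Head difference: h(BH-6) − h(BH-8) = 47.46 − 49.67 = -2.21 m.

Δh ≈ -2.21 m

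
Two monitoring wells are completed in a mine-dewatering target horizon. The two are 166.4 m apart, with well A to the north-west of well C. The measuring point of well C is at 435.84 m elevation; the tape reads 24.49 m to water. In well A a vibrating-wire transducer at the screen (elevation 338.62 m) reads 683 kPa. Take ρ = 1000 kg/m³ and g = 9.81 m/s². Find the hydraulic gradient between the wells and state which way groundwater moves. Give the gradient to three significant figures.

Total head at well C: h = 435.84 − 24.49 = 411.35 m.
Pressure head at well A: ψ = P/(ρg) = 683×1000 / (1000 × 9.81) = 69.62 m.
Total head at well A: h = z + ψ = 338.62 + 69.62 = 408.24 m.
Head difference: h(well C) − h(well A) = 411.35 − 408.24 = 3.11 m.
Hydraulic gradient: i = |Δh| / L = 3.11 / 166.4 = 0.0187.
Flow is from higher to lower head: from well C toward well A, i.e. toward the north-west.

i ≈ 0.0187; groundwater flows toward the north-west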